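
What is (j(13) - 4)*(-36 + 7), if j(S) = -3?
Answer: 203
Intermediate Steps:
(j(13) - 4)*(-36 + 7) = (-3 - 4)*(-36 + 7) = -7*(-29) = 203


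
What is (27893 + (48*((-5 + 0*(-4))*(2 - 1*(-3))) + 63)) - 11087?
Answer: 15669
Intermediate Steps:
(27893 + (48*((-5 + 0*(-4))*(2 - 1*(-3))) + 63)) - 11087 = (27893 + (48*((-5 + 0)*(2 + 3)) + 63)) - 11087 = (27893 + (48*(-5*5) + 63)) - 11087 = (27893 + (48*(-25) + 63)) - 11087 = (27893 + (-1200 + 63)) - 11087 = (27893 - 1137) - 11087 = 26756 - 11087 = 15669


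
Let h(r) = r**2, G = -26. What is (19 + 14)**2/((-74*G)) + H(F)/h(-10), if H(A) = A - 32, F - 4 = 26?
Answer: 26263/48100 ≈ 0.54601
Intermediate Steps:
F = 30 (F = 4 + 26 = 30)
H(A) = -32 + A
(19 + 14)**2/((-74*G)) + H(F)/h(-10) = (19 + 14)**2/((-74*(-26))) + (-32 + 30)/((-10)**2) = 33**2/1924 - 2/100 = 1089*(1/1924) - 2*1/100 = 1089/1924 - 1/50 = 26263/48100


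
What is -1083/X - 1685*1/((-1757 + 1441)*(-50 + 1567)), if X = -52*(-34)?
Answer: -129045199/211882424 ≈ -0.60904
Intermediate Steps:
X = 1768
-1083/X - 1685*1/((-1757 + 1441)*(-50 + 1567)) = -1083/1768 - 1685*1/((-1757 + 1441)*(-50 + 1567)) = -1083*1/1768 - 1685/((-316*1517)) = -1083/1768 - 1685/(-479372) = -1083/1768 - 1685*(-1/479372) = -1083/1768 + 1685/479372 = -129045199/211882424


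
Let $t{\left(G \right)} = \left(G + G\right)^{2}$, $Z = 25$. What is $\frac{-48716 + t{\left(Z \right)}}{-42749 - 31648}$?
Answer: $\frac{46216}{74397} \approx 0.62121$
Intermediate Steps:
$t{\left(G \right)} = 4 G^{2}$ ($t{\left(G \right)} = \left(2 G\right)^{2} = 4 G^{2}$)
$\frac{-48716 + t{\left(Z \right)}}{-42749 - 31648} = \frac{-48716 + 4 \cdot 25^{2}}{-42749 - 31648} = \frac{-48716 + 4 \cdot 625}{-74397} = \left(-48716 + 2500\right) \left(- \frac{1}{74397}\right) = \left(-46216\right) \left(- \frac{1}{74397}\right) = \frac{46216}{74397}$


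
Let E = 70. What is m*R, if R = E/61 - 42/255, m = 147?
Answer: 749112/5185 ≈ 144.48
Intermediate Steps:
R = 5096/5185 (R = 70/61 - 42/255 = 70*(1/61) - 42*1/255 = 70/61 - 14/85 = 5096/5185 ≈ 0.98283)
m*R = 147*(5096/5185) = 749112/5185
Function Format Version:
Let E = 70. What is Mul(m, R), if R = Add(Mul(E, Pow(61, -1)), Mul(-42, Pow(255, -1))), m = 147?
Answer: Rational(749112, 5185) ≈ 144.48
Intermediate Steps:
R = Rational(5096, 5185) (R = Add(Mul(70, Pow(61, -1)), Mul(-42, Pow(255, -1))) = Add(Mul(70, Rational(1, 61)), Mul(-42, Rational(1, 255))) = Add(Rational(70, 61), Rational(-14, 85)) = Rational(5096, 5185) ≈ 0.98283)
Mul(m, R) = Mul(147, Rational(5096, 5185)) = Rational(749112, 5185)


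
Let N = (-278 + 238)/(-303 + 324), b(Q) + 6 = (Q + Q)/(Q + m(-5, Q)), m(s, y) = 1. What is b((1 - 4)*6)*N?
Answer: 880/119 ≈ 7.3950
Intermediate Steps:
b(Q) = -6 + 2*Q/(1 + Q) (b(Q) = -6 + (Q + Q)/(Q + 1) = -6 + (2*Q)/(1 + Q) = -6 + 2*Q/(1 + Q))
N = -40/21 ≈ -1.9048
b((1 - 4)*6)*N = (2*(-3 - 2*(1 - 4)*6)/(1 + (1 - 4)*6))*(-40/21) = (2*(-3 - (-6)*6)/(1 - 3*6))*(-40/21) = (2*(-3 - 2*(-18))/(1 - 18))*(-40/21) = (2*(-3 + 36)/(-17))*(-40/21) = (2*(-1/17)*33)*(-40/21) = -66/17*(-40/21) = 880/119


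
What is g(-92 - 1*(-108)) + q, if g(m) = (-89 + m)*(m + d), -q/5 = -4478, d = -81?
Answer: 27135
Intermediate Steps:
q = 22390 (q = -5*(-4478) = 22390)
g(m) = (-89 + m)*(-81 + m) (g(m) = (-89 + m)*(m - 81) = (-89 + m)*(-81 + m))
g(-92 - 1*(-108)) + q = (7209 + (-92 - 1*(-108))² - 170*(-92 - 1*(-108))) + 22390 = (7209 + (-92 + 108)² - 170*(-92 + 108)) + 22390 = (7209 + 16² - 170*16) + 22390 = (7209 + 256 - 2720) + 22390 = 4745 + 22390 = 27135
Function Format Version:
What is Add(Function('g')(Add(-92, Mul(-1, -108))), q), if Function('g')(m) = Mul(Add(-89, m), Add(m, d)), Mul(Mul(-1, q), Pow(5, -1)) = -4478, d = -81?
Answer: 27135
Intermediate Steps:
q = 22390 (q = Mul(-5, -4478) = 22390)
Function('g')(m) = Mul(Add(-89, m), Add(-81, m)) (Function('g')(m) = Mul(Add(-89, m), Add(m, -81)) = Mul(Add(-89, m), Add(-81, m)))
Add(Function('g')(Add(-92, Mul(-1, -108))), q) = Add(Add(7209, Pow(Add(-92, Mul(-1, -108)), 2), Mul(-170, Add(-92, Mul(-1, -108)))), 22390) = Add(Add(7209, Pow(Add(-92, 108), 2), Mul(-170, Add(-92, 108))), 22390) = Add(Add(7209, Pow(16, 2), Mul(-170, 16)), 22390) = Add(Add(7209, 256, -2720), 22390) = Add(4745, 22390) = 27135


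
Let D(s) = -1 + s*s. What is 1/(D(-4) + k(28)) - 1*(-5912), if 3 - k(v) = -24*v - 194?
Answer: 5226209/884 ≈ 5912.0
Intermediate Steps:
k(v) = 197 + 24*v (k(v) = 3 - (-24*v - 194) = 3 - (-194 - 24*v) = 3 + (194 + 24*v) = 197 + 24*v)
D(s) = -1 + s²
1/(D(-4) + k(28)) - 1*(-5912) = 1/((-1 + (-4)²) + (197 + 24*28)) - 1*(-5912) = 1/((-1 + 16) + (197 + 672)) + 5912 = 1/(15 + 869) + 5912 = 1/884 + 5912 = 5226209/884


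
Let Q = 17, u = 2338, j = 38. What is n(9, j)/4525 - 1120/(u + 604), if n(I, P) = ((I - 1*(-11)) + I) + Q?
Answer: -2466334/6656275 ≈ -0.37053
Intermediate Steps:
n(I, P) = 28 + 2*I (n(I, P) = ((I - 1*(-11)) + I) + 17 = ((I + 11) + I) + 17 = ((11 + I) + I) + 17 = (11 + 2*I) + 17 = 28 + 2*I)
n(9, j)/4525 - 1120/(u + 604) = (28 + 2*9)/4525 - 1120/(2338 + 604) = (28 + 18)*(1/4525) - 1120/2942 = 46*(1/4525) - 1120*1/2942 = 46/4525 - 560/1471 = -2466334/6656275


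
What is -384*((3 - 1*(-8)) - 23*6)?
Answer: 48768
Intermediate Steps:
-384*((3 - 1*(-8)) - 23*6) = -384*((3 + 8) - 138) = -384*(11 - 138) = -384*(-127) = 48768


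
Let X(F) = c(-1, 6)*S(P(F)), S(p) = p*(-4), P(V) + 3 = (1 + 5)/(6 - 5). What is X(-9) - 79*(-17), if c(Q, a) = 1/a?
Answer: 1341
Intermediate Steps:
P(V) = 3 (P(V) = -3 + (1 + 5)/(6 - 5) = -3 + 6/1 = -3 + 6*1 = -3 + 6 = 3)
S(p) = -4*p
X(F) = -2 (X(F) = (-4*3)/6 = (⅙)*(-12) = -2)
X(-9) - 79*(-17) = -2 - 79*(-17) = -2 + 1343 = 1341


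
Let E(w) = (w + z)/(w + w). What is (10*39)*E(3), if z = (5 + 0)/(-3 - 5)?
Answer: 1235/8 ≈ 154.38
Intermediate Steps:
z = -5/8 (z = 5/(-8) = 5*(-⅛) = -5/8 ≈ -0.62500)
E(w) = (-5/8 + w)/(2*w) (E(w) = (w - 5/8)/(w + w) = (-5/8 + w)/((2*w)) = (-5/8 + w)*(1/(2*w)) = (-5/8 + w)/(2*w))
(10*39)*E(3) = (10*39)*((1/16)*(-5 + 8*3)/3) = 390*((1/16)*(⅓)*(-5 + 24)) = 390*((1/16)*(⅓)*19) = 390*(19/48) = 1235/8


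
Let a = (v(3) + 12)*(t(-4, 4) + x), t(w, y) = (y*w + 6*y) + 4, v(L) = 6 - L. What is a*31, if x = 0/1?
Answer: 5580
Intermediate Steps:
x = 0 (x = 0*1 = 0)
t(w, y) = 4 + 6*y + w*y (t(w, y) = (w*y + 6*y) + 4 = (6*y + w*y) + 4 = 4 + 6*y + w*y)
a = 180 (a = ((6 - 1*3) + 12)*((4 + 6*4 - 4*4) + 0) = ((6 - 3) + 12)*((4 + 24 - 16) + 0) = (3 + 12)*(12 + 0) = 15*12 = 180)
a*31 = 180*31 = 5580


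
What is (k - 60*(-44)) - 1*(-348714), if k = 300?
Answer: 351654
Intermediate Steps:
(k - 60*(-44)) - 1*(-348714) = (300 - 60*(-44)) - 1*(-348714) = (300 + 2640) + 348714 = 2940 + 348714 = 351654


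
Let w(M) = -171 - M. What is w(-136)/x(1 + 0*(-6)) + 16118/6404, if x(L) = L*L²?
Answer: -104011/3202 ≈ -32.483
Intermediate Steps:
x(L) = L³
w(-136)/x(1 + 0*(-6)) + 16118/6404 = (-171 - 1*(-136))/((1 + 0*(-6))³) + 16118/6404 = (-171 + 136)/((1 + 0)³) + 16118*(1/6404) = -35/(1³) + 8059/3202 = -35/1 + 8059/3202 = -35*1 + 8059/3202 = -35 + 8059/3202 = -104011/3202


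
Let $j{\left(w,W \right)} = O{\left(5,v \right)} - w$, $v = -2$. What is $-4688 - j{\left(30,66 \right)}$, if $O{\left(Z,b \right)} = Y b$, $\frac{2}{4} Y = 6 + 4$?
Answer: $-4618$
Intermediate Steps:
$Y = 20$ ($Y = 2 \left(6 + 4\right) = 2 \cdot 10 = 20$)
$O{\left(Z,b \right)} = 20 b$
$j{\left(w,W \right)} = -40 - w$ ($j{\left(w,W \right)} = 20 \left(-2\right) - w = -40 - w$)
$-4688 - j{\left(30,66 \right)} = -4688 - \left(-40 - 30\right) = -4688 - -70 = -4688 + 70 = -4618$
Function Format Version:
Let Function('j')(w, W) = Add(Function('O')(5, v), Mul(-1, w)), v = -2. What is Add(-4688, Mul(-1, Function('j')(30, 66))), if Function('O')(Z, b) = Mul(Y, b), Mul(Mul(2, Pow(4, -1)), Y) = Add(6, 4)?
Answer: -4618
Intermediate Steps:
Y = 20 (Y = Mul(2, Add(6, 4)) = Mul(2, 10) = 20)
Function('O')(Z, b) = Mul(20, b)
Function('j')(w, W) = Add(-40, Mul(-1, w)) (Function('j')(w, W) = Add(Mul(20, -2), Mul(-1, w)) = Add(-40, Mul(-1, w)))
Add(-4688, Mul(-1, Function('j')(30, 66))) = Add(-4688, Mul(-1, Add(-40, Mul(-1, 30)))) = Add(-4688, Mul(-1, Add(-40, -30))) = Add(-4688, Mul(-1, -70)) = Add(-4688, 70) = -4618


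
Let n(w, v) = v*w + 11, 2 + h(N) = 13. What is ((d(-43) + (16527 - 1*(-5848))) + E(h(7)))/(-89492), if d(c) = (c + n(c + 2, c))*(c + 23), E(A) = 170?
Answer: 12075/89492 ≈ 0.13493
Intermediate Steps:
h(N) = 11 (h(N) = -2 + 13 = 11)
n(w, v) = 11 + v*w
d(c) = (23 + c)*(11 + c + c*(2 + c)) (d(c) = (c + (11 + c*(c + 2)))*(c + 23) = (c + (11 + c*(2 + c)))*(23 + c) = (11 + c + c*(2 + c))*(23 + c) = (23 + c)*(11 + c + c*(2 + c)))
((d(-43) + (16527 - 1*(-5848))) + E(h(7)))/(-89492) = (((253 + (-43)³ + 26*(-43)² + 80*(-43)) + (16527 - 1*(-5848))) + 170)/(-89492) = (((253 - 79507 + 26*1849 - 3440) + (16527 + 5848)) + 170)*(-1/89492) = (((253 - 79507 + 48074 - 3440) + 22375) + 170)*(-1/89492) = ((-34620 + 22375) + 170)*(-1/89492) = (-12245 + 170)*(-1/89492) = -12075*(-1/89492) = 12075/89492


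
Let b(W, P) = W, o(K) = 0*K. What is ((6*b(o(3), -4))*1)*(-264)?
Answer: 0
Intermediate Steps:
o(K) = 0
((6*b(o(3), -4))*1)*(-264) = ((6*0)*1)*(-264) = (0*1)*(-264) = 0*(-264) = 0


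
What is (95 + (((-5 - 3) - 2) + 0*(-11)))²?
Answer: 7225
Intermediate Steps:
(95 + (((-5 - 3) - 2) + 0*(-11)))² = (95 + ((-8 - 2) + 0))² = (95 + (-10 + 0))² = (95 - 10)² = 85² = 7225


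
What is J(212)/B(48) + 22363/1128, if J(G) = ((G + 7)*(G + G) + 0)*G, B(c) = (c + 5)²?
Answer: 7927387/1128 ≈ 7027.8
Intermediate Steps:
B(c) = (5 + c)²
J(G) = 2*G²*(7 + G) (J(G) = ((7 + G)*(2*G) + 0)*G = (2*G*(7 + G) + 0)*G = (2*G*(7 + G))*G = 2*G²*(7 + G))
J(212)/B(48) + 22363/1128 = (2*212²*(7 + 212))/((5 + 48)²) + 22363/1128 = (2*44944*219)/(53²) + 22363*(1/1128) = 19685472/2809 + 22363/1128 = 19685472*(1/2809) + 22363/1128 = 7008 + 22363/1128 = 7927387/1128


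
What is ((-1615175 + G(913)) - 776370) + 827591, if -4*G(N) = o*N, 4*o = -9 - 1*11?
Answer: -6251251/4 ≈ -1.5628e+6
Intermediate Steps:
o = -5 (o = (-9 - 1*11)/4 = (-9 - 11)/4 = (¼)*(-20) = -5)
G(N) = 5*N/4 (G(N) = -(-5)*N/4 = 5*N/4)
((-1615175 + G(913)) - 776370) + 827591 = ((-1615175 + (5/4)*913) - 776370) + 827591 = ((-1615175 + 4565/4) - 776370) + 827591 = (-6456135/4 - 776370) + 827591 = -9561615/4 + 827591 = -6251251/4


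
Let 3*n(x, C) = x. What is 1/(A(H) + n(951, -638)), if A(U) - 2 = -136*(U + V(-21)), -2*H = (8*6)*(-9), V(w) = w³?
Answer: 1/1230439 ≈ 8.1272e-7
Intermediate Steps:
n(x, C) = x/3
H = 216 (H = -8*6*(-9)/2 = -24*(-9) = -½*(-432) = 216)
A(U) = 1259498 - 136*U (A(U) = 2 - 136*(U + (-21)³) = 2 - 136*(U - 9261) = 2 - 136*(-9261 + U) = 2 + (1259496 - 136*U) = 1259498 - 136*U)
1/(A(H) + n(951, -638)) = 1/((1259498 - 136*216) + (⅓)*951) = 1/((1259498 - 29376) + 317) = 1/(1230122 + 317) = 1/1230439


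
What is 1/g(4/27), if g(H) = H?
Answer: 27/4 ≈ 6.7500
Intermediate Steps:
1/g(4/27) = 1/(4/27) = 27/4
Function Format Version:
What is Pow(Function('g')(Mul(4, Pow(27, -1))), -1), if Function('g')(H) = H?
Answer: Rational(27, 4) ≈ 6.7500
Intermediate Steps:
Pow(Function('g')(Mul(4, Pow(27, -1))), -1) = Pow(Mul(4, Pow(27, -1)), -1) = Pow(Mul(4, Rational(1, 27)), -1) = Pow(Rational(4, 27), -1) = Rational(27, 4)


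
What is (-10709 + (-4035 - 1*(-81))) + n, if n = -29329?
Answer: -43992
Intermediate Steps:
(-10709 + (-4035 - 1*(-81))) + n = (-10709 + (-4035 - 1*(-81))) - 29329 = (-10709 + (-4035 + 81)) - 29329 = (-10709 - 3954) - 29329 = -14663 - 29329 = -43992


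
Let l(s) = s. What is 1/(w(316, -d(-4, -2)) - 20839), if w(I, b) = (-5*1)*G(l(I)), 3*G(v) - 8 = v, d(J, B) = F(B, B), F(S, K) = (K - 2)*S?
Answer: -1/21379 ≈ -4.6775e-5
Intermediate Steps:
F(S, K) = S*(-2 + K) (F(S, K) = (-2 + K)*S = S*(-2 + K))
d(J, B) = B*(-2 + B)
G(v) = 8/3 + v/3
w(I, b) = -40/3 - 5*I/3 (w(I, b) = (-5*1)*(8/3 + I/3) = -5*(8/3 + I/3) = -40/3 - 5*I/3)
1/(w(316, -d(-4, -2)) - 20839) = 1/((-40/3 - 5/3*316) - 20839) = 1/((-40/3 - 1580/3) - 20839) = 1/(-540 - 20839) = 1/(-21379) = -1/21379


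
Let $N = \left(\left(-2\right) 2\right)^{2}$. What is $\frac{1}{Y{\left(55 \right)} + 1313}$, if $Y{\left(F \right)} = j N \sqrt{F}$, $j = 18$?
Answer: $- \frac{1313}{2837951} + \frac{288 \sqrt{55}}{2837951} \approx 0.00028995$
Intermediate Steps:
$N = 16$ ($N = \left(-4\right)^{2} = 16$)
$Y{\left(F \right)} = 288 \sqrt{F}$ ($Y{\left(F \right)} = 18 \cdot 16 \sqrt{F} = 288 \sqrt{F}$)
$\frac{1}{Y{\left(55 \right)} + 1313} = \frac{1}{288 \sqrt{55} + 1313} = \frac{1}{1313 + 288 \sqrt{55}}$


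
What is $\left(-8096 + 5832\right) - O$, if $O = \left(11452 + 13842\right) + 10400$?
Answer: $-37958$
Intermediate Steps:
$O = 35694$ ($O = 25294 + 10400 = 35694$)
$\left(-8096 + 5832\right) - O = \left(-8096 + 5832\right) - 35694 = -2264 - 35694 = -37958$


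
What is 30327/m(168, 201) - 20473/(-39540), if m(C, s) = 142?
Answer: 601018373/2807340 ≈ 214.09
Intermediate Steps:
30327/m(168, 201) - 20473/(-39540) = 30327/142 - 20473/(-39540) = 30327*(1/142) - 20473*(-1/39540) = 30327/142 + 20473/39540 = 601018373/2807340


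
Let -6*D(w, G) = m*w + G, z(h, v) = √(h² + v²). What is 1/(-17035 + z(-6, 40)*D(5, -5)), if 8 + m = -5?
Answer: -30663/521943385 - 42*√409/521943385 ≈ -6.0375e-5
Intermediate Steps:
m = -13 (m = -8 - 5 = -13)
D(w, G) = -G/6 + 13*w/6 (D(w, G) = -(-13*w + G)/6 = -(G - 13*w)/6 = -G/6 + 13*w/6)
1/(-17035 + z(-6, 40)*D(5, -5)) = 1/(-17035 + √((-6)² + 40²)*(-⅙*(-5) + (13/6)*5)) = 1/(-17035 + √(36 + 1600)*(⅚ + 65/6)) = 1/(-17035 + √1636*(35/3)) = 1/(-17035 + (2*√409)*(35/3)) = 1/(-17035 + 70*√409/3)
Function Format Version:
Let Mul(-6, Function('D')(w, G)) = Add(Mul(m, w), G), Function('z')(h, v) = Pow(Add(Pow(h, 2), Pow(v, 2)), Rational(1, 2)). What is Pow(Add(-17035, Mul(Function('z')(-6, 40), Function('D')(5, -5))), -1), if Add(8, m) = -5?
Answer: Add(Rational(-30663, 521943385), Mul(Rational(-42, 521943385), Pow(409, Rational(1, 2)))) ≈ -6.0375e-5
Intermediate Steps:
m = -13 (m = Add(-8, -5) = -13)
Function('D')(w, G) = Add(Mul(Rational(-1, 6), G), Mul(Rational(13, 6), w)) (Function('D')(w, G) = Mul(Rational(-1, 6), Add(Mul(-13, w), G)) = Mul(Rational(-1, 6), Add(G, Mul(-13, w))) = Add(Mul(Rational(-1, 6), G), Mul(Rational(13, 6), w)))
Pow(Add(-17035, Mul(Function('z')(-6, 40), Function('D')(5, -5))), -1) = Pow(Add(-17035, Mul(Pow(Add(Pow(-6, 2), Pow(40, 2)), Rational(1, 2)), Add(Mul(Rational(-1, 6), -5), Mul(Rational(13, 6), 5)))), -1) = Pow(Add(-17035, Mul(Pow(Add(36, 1600), Rational(1, 2)), Add(Rational(5, 6), Rational(65, 6)))), -1) = Pow(Add(-17035, Mul(Pow(1636, Rational(1, 2)), Rational(35, 3))), -1) = Pow(Add(-17035, Mul(Mul(2, Pow(409, Rational(1, 2))), Rational(35, 3))), -1) = Pow(Add(-17035, Mul(Rational(70, 3), Pow(409, Rational(1, 2)))), -1)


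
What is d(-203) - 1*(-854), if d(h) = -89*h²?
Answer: -3666747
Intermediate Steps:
d(-203) - 1*(-854) = -89*(-203)² - 1*(-854) = -89*41209 + 854 = -3667601 + 854 = -3666747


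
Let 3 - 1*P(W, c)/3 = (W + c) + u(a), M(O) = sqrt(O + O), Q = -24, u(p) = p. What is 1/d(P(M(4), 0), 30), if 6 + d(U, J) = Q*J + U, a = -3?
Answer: -59/41766 + sqrt(2)/83532 ≈ -0.0013957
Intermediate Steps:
M(O) = sqrt(2)*sqrt(O) (M(O) = sqrt(2*O) = sqrt(2)*sqrt(O))
P(W, c) = 18 - 3*W - 3*c (P(W, c) = 9 - 3*((W + c) - 3) = 9 - 3*(-3 + W + c) = 9 + (9 - 3*W - 3*c) = 18 - 3*W - 3*c)
d(U, J) = -6 + U - 24*J (d(U, J) = -6 + (-24*J + U) = -6 + (U - 24*J) = -6 + U - 24*J)
1/d(P(M(4), 0), 30) = 1/(-6 + (18 - 3*sqrt(2)*sqrt(4) - 3*0) - 24*30) = 1/(-6 + (18 - 3*sqrt(2)*2 + 0) - 720) = 1/(-6 + (18 - 6*sqrt(2) + 0) - 720) = 1/(-6 + (18 - 6*sqrt(2)) - 720) = 1/(-708 - 6*sqrt(2))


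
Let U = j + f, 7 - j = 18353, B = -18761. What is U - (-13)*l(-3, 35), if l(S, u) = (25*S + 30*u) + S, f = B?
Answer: -24471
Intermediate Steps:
f = -18761
j = -18346 (j = 7 - 1*18353 = 7 - 18353 = -18346)
l(S, u) = 26*S + 30*u
U = -37107 (U = -18346 - 18761 = -37107)
U - (-13)*l(-3, 35) = -37107 - (-13)*(26*(-3) + 30*35) = -37107 - (-13)*(-78 + 1050) = -37107 - (-13)*972 = -37107 - 1*(-12636) = -37107 + 12636 = -24471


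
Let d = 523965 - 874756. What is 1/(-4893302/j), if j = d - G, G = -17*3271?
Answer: 147592/2446651 ≈ 0.060324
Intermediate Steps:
d = -350791
G = -55607
j = -295184 (j = -350791 - 1*(-55607) = -350791 + 55607 = -295184)
1/(-4893302/j) = 1/(-4893302/(-295184)) = 1/(-4893302*(-1/295184)) = 1/(2446651/147592) = 147592/2446651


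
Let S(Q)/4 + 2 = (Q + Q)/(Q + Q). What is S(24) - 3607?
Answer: -3611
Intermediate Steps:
S(Q) = -4 (S(Q) = -8 + 4*((Q + Q)/(Q + Q)) = -8 + 4*((2*Q)/((2*Q))) = -8 + 4*((2*Q)*(1/(2*Q))) = -8 + 4*1 = -8 + 4 = -4)
S(24) - 3607 = -4 - 3607 = -3611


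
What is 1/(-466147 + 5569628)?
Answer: 1/5103481 ≈ 1.9594e-7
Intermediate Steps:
1/(-466147 + 5569628) = 1/5103481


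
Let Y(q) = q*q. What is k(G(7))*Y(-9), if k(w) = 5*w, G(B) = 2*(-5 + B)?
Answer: 1620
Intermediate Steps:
Y(q) = q²
G(B) = -10 + 2*B
k(G(7))*Y(-9) = (5*(-10 + 2*7))*(-9)² = (5*(-10 + 14))*81 = (5*4)*81 = 20*81 = 1620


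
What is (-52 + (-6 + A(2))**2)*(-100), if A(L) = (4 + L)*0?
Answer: 1600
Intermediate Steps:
A(L) = 0
(-52 + (-6 + A(2))**2)*(-100) = (-52 + (-6 + 0)**2)*(-100) = (-52 + (-6)**2)*(-100) = (-52 + 36)*(-100) = -16*(-100) = 1600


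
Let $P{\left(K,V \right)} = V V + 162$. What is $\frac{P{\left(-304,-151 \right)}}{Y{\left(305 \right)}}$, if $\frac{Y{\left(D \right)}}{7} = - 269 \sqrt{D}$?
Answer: $- \frac{22963 \sqrt{305}}{574315} \approx -0.69828$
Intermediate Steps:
$Y{\left(D \right)} = - 1883 \sqrt{D}$ ($Y{\left(D \right)} = 7 \left(- 269 \sqrt{D}\right) = - 1883 \sqrt{D}$)
$P{\left(K,V \right)} = 162 + V^{2}$ ($P{\left(K,V \right)} = V^{2} + 162 = 162 + V^{2}$)
$\frac{P{\left(-304,-151 \right)}}{Y{\left(305 \right)}} = \frac{162 + \left(-151\right)^{2}}{\left(-1883\right) \sqrt{305}} = \left(162 + 22801\right) \left(- \frac{\sqrt{305}}{574315}\right) = 22963 \left(- \frac{\sqrt{305}}{574315}\right) = - \frac{22963 \sqrt{305}}{574315}$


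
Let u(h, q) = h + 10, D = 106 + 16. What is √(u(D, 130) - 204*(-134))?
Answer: 6*√763 ≈ 165.73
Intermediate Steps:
D = 122
u(h, q) = 10 + h
√(u(D, 130) - 204*(-134)) = √((10 + 122) - 204*(-134)) = √(132 + 27336) = √27468 = 6*√763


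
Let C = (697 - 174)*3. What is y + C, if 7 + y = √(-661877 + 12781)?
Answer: 1562 + 2*I*√162274 ≈ 1562.0 + 805.67*I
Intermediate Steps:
C = 1569 (C = 523*3 = 1569)
y = -7 + 2*I*√162274 (y = -7 + √(-661877 + 12781) = -7 + √(-649096) = -7 + 2*I*√162274 ≈ -7.0 + 805.67*I)
y + C = (-7 + 2*I*√162274) + 1569 = 1562 + 2*I*√162274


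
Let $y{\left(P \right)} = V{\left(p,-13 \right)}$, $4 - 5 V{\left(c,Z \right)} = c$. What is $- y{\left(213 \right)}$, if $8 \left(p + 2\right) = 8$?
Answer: $-1$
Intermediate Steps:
$p = -1$ ($p = -2 + \frac{1}{8} \cdot 8 = -2 + 1 = -1$)
$V{\left(c,Z \right)} = \frac{4}{5} - \frac{c}{5}$
$y{\left(P \right)} = 1$ ($y{\left(P \right)} = \frac{4}{5} - - \frac{1}{5} = \frac{4}{5} + \frac{1}{5} = 1$)
$- y{\left(213 \right)} = \left(-1\right) 1 = -1$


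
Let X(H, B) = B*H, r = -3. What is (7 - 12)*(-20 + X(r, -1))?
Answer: 85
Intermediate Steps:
(7 - 12)*(-20 + X(r, -1)) = (7 - 12)*(-20 - 1*(-3)) = -5*(-20 + 3) = -5*(-17) = 85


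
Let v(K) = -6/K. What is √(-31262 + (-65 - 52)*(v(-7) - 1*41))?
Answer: I*√1301699/7 ≈ 162.99*I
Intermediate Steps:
√(-31262 + (-65 - 52)*(v(-7) - 1*41)) = √(-31262 + (-65 - 52)*(-6/(-7) - 1*41)) = √(-31262 - 117*(-6*(-⅐) - 41)) = √(-31262 - 117*(6/7 - 41)) = √(-31262 - 117*(-281/7)) = √(-31262 + 32877/7) = √(-185957/7) = I*√1301699/7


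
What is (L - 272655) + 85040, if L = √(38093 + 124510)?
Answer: -187615 + 3*√18067 ≈ -1.8721e+5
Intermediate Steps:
L = 3*√18067 (L = √162603 = 3*√18067 ≈ 403.24)
(L - 272655) + 85040 = (3*√18067 - 272655) + 85040 = (-272655 + 3*√18067) + 85040 = -187615 + 3*√18067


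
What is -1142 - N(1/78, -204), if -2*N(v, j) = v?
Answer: -178151/156 ≈ -1142.0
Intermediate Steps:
N(v, j) = -v/2
-1142 - N(1/78, -204) = -1142 - (-1)/(2*78) = -1142 - 1*(-1/156) = -1142 + 1/156 = -178151/156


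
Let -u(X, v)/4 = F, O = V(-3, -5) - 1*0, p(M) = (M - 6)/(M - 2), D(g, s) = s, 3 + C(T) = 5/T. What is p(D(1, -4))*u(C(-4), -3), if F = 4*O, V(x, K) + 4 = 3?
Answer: 80/3 ≈ 26.667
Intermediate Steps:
V(x, K) = -1 (V(x, K) = -4 + 3 = -1)
C(T) = -3 + 5/T
p(M) = (-6 + M)/(-2 + M)
O = -1 (O = -1 - 1*0 = -1 + 0 = -1)
F = -4 (F = 4*(-1) = -4)
u(X, v) = 16 (u(X, v) = -4*(-4) = 16)
p(D(1, -4))*u(C(-4), -3) = ((-6 - 4)/(-2 - 4))*16 = (-10/(-6))*16 = -⅙*(-10)*16 = (5/3)*16 = 80/3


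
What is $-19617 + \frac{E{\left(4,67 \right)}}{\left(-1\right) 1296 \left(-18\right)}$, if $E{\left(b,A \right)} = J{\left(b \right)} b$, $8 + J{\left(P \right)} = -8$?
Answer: $- \frac{14300795}{729} \approx -19617.0$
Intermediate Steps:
$J{\left(P \right)} = -16$ ($J{\left(P \right)} = -8 - 8 = -16$)
$E{\left(b,A \right)} = - 16 b$
$-19617 + \frac{E{\left(4,67 \right)}}{\left(-1\right) 1296 \left(-18\right)} = -19617 + \frac{\left(-16\right) 4}{\left(-1\right) 1296 \left(-18\right)} = -19617 - \frac{64}{\left(-1\right) \left(-23328\right)} = -19617 - \frac{64}{23328} = -19617 - \frac{2}{729} = - \frac{14300795}{729}$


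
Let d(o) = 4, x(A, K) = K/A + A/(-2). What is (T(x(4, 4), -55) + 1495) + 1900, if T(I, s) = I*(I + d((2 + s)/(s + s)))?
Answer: 3392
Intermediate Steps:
x(A, K) = -A/2 + K/A (x(A, K) = K/A + A*(-½) = K/A - A/2 = -A/2 + K/A)
T(I, s) = I*(4 + I) (T(I, s) = I*(I + 4) = I*(4 + I))
(T(x(4, 4), -55) + 1495) + 1900 = ((-½*4 + 4/4)*(4 + (-½*4 + 4/4)) + 1495) + 1900 = ((-2 + 4*(¼))*(4 + (-2 + 4*(¼))) + 1495) + 1900 = ((-2 + 1)*(4 + (-2 + 1)) + 1495) + 1900 = (-(4 - 1) + 1495) + 1900 = (-1*3 + 1495) + 1900 = (-3 + 1495) + 1900 = 1492 + 1900 = 3392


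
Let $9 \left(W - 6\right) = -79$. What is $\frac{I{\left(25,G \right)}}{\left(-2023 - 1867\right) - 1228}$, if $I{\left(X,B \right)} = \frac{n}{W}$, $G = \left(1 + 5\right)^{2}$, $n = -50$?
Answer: $- \frac{3}{853} \approx -0.003517$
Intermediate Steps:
$W = - \frac{25}{9}$ ($W = 6 + \frac{1}{9} \left(-79\right) = 6 - \frac{79}{9} = - \frac{25}{9} \approx -2.7778$)
$G = 36$ ($G = 6^{2} = 36$)
$I{\left(X,B \right)} = 18$ ($I{\left(X,B \right)} = - \frac{50}{- \frac{25}{9}} = \left(-50\right) \left(- \frac{9}{25}\right) = 18$)
$\frac{I{\left(25,G \right)}}{\left(-2023 - 1867\right) - 1228} = \frac{18}{\left(-2023 - 1867\right) - 1228} = \frac{18}{-3890 - 1228} = \frac{18}{-5118} = 18 \left(- \frac{1}{5118}\right) = - \frac{3}{853}$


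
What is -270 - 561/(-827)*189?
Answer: -117261/827 ≈ -141.79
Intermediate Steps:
-270 - 561/(-827)*189 = -270 - 561*(-1/827)*189 = -270 + (561/827)*189 = -270 + 106029/827 = -117261/827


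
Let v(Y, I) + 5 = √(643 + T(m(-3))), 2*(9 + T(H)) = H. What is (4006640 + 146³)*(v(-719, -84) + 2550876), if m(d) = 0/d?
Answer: 18159079253896 + 7118776*√634 ≈ 1.8159e+13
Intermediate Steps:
m(d) = 0
T(H) = -9 + H/2
v(Y, I) = -5 + √634 (v(Y, I) = -5 + √(643 + (-9 + (½)*0)) = -5 + √(643 + (-9 + 0)) = -5 + √(643 - 9) = -5 + √634)
(4006640 + 146³)*(v(-719, -84) + 2550876) = (4006640 + 146³)*((-5 + √634) + 2550876) = (4006640 + 3112136)*(2550871 + √634) = 7118776*(2550871 + √634) = 18159079253896 + 7118776*√634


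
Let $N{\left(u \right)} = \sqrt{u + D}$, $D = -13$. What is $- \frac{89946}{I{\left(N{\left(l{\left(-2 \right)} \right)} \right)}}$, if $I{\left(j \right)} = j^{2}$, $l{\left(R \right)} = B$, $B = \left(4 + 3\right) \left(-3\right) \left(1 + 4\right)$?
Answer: $\frac{44973}{59} \approx 762.25$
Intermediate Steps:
$B = -105$ ($B = 7 \left(-3\right) 5 = \left(-21\right) 5 = -105$)
$l{\left(R \right)} = -105$
$N{\left(u \right)} = \sqrt{-13 + u}$ ($N{\left(u \right)} = \sqrt{u - 13} = \sqrt{-13 + u}$)
$- \frac{89946}{I{\left(N{\left(l{\left(-2 \right)} \right)} \right)}} = - \frac{89946}{\left(\sqrt{-13 - 105}\right)^{2}} = - \frac{89946}{\left(\sqrt{-118}\right)^{2}} = - \frac{89946}{\left(i \sqrt{118}\right)^{2}} = - \frac{89946}{-118} = \left(-89946\right) \left(- \frac{1}{118}\right) = \frac{44973}{59}$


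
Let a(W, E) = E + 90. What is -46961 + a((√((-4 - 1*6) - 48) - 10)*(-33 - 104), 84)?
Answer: -46787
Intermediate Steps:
a(W, E) = 90 + E
-46961 + a((√((-4 - 1*6) - 48) - 10)*(-33 - 104), 84) = -46961 + (90 + 84) = -46961 + 174 = -46787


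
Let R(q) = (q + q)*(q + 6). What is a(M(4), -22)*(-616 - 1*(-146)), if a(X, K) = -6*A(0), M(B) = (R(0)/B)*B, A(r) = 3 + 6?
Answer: 25380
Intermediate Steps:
A(r) = 9
R(q) = 2*q*(6 + q) (R(q) = (2*q)*(6 + q) = 2*q*(6 + q))
M(B) = 0 (M(B) = ((2*0*(6 + 0))/B)*B = ((2*0*6)/B)*B = (0/B)*B = 0*B = 0)
a(X, K) = -54 (a(X, K) = -6*9 = -54)
a(M(4), -22)*(-616 - 1*(-146)) = -54*(-616 - 1*(-146)) = -54*(-616 + 146) = -54*(-470) = 25380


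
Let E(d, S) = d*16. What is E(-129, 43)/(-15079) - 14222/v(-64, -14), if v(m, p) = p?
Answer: 107241217/105553 ≈ 1016.0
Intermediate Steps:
E(d, S) = 16*d
E(-129, 43)/(-15079) - 14222/v(-64, -14) = (16*(-129))/(-15079) - 14222/(-14) = -2064*(-1/15079) - 14222*(-1/14) = 2064/15079 + 7111/7 = 107241217/105553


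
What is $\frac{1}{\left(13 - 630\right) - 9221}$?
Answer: $- \frac{1}{9838} \approx -0.00010165$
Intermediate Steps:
$\frac{1}{\left(13 - 630\right) - 9221} = \frac{1}{-617 - 9221} = \frac{1}{-9838} = - \frac{1}{9838}$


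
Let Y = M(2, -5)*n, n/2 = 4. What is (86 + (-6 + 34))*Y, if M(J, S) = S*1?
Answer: -4560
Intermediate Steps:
n = 8 (n = 2*4 = 8)
M(J, S) = S
Y = -40 (Y = -5*8 = -40)
(86 + (-6 + 34))*Y = (86 + (-6 + 34))*(-40) = (86 + 28)*(-40) = 114*(-40) = -4560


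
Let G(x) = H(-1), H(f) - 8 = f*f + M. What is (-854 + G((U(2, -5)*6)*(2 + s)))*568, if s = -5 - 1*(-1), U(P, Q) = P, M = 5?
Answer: -477120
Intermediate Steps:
s = -4 (s = -5 + 1 = -4)
H(f) = 13 + f**2 (H(f) = 8 + (f*f + 5) = 8 + (f**2 + 5) = 8 + (5 + f**2) = 13 + f**2)
G(x) = 14 (G(x) = 13 + (-1)**2 = 13 + 1 = 14)
(-854 + G((U(2, -5)*6)*(2 + s)))*568 = (-854 + 14)*568 = -840*568 = -477120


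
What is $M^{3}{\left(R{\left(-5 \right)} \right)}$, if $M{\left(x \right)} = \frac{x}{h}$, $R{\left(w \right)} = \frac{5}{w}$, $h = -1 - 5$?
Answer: $\frac{1}{216} \approx 0.0046296$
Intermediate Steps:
$h = -6$
$M{\left(x \right)} = - \frac{x}{6}$ ($M{\left(x \right)} = \frac{x}{-6} = x \left(- \frac{1}{6}\right) = - \frac{x}{6}$)
$M^{3}{\left(R{\left(-5 \right)} \right)} = \left(- \frac{5 \frac{1}{-5}}{6}\right)^{3} = \left(- \frac{5 \left(- \frac{1}{5}\right)}{6}\right)^{3} = \left(\left(- \frac{1}{6}\right) \left(-1\right)\right)^{3} = \left(\frac{1}{6}\right)^{3} = \frac{1}{216}$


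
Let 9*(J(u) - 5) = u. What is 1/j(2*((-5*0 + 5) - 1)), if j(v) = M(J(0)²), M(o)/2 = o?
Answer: 1/50 ≈ 0.020000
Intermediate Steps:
J(u) = 5 + u/9
M(o) = 2*o
j(v) = 50 (j(v) = 2*(5 + (⅑)*0)² = 2*(5 + 0)² = 2*5² = 2*25 = 50)
1/j(2*((-5*0 + 5) - 1)) = 1/50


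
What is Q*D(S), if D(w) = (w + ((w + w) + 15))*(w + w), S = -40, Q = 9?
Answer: 75600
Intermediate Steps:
D(w) = 2*w*(15 + 3*w) (D(w) = (w + (2*w + 15))*(2*w) = (w + (15 + 2*w))*(2*w) = (15 + 3*w)*(2*w) = 2*w*(15 + 3*w))
Q*D(S) = 9*(6*(-40)*(5 - 40)) = 9*(6*(-40)*(-35)) = 9*8400 = 75600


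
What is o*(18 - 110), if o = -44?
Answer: 4048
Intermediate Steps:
o*(18 - 110) = -44*(18 - 110) = -44*(-92) = 4048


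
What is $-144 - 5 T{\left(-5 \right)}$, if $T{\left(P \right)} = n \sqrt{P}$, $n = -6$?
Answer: $-144 + 30 i \sqrt{5} \approx -144.0 + 67.082 i$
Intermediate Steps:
$T{\left(P \right)} = - 6 \sqrt{P}$
$-144 - 5 T{\left(-5 \right)} = -144 - 5 \left(- 6 \sqrt{-5}\right) = -144 - 5 \left(- 6 i \sqrt{5}\right) = -144 + 30 i \sqrt{5}$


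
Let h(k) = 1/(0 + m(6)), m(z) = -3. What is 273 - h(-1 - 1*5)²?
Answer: 2456/9 ≈ 272.89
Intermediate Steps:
h(k) = -⅓ (h(k) = 1/(0 - 3) = 1/(-3) = -⅓)
273 - h(-1 - 1*5)² = 273 - (-⅓)² = 273 - 1*⅑ = 273 - ⅑ = 2456/9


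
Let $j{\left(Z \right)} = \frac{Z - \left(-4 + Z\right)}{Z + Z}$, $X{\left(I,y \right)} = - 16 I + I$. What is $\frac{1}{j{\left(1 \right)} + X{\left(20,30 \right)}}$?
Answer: $- \frac{1}{298} \approx -0.0033557$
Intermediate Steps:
$X{\left(I,y \right)} = - 15 I$
$j{\left(Z \right)} = \frac{2}{Z}$ ($j{\left(Z \right)} = \frac{4}{2 Z} = 4 \frac{1}{2 Z} = \frac{2}{Z}$)
$\frac{1}{j{\left(1 \right)} + X{\left(20,30 \right)}} = \frac{1}{\frac{2}{1} - 300} = \frac{1}{2 \cdot 1 - 300} = \frac{1}{2 - 300} = \frac{1}{-298} = - \frac{1}{298}$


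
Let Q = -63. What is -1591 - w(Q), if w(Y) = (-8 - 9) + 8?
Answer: -1582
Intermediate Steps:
w(Y) = -9 (w(Y) = -17 + 8 = -9)
-1591 - w(Q) = -1591 - 1*(-9) = -1591 + 9 = -1582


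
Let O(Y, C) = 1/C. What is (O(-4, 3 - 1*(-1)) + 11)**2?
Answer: 2025/16 ≈ 126.56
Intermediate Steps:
(O(-4, 3 - 1*(-1)) + 11)**2 = (1/(3 - 1*(-1)) + 11)**2 = (1/(3 + 1) + 11)**2 = (1/4 + 11)**2 = (45/4)**2 = 2025/16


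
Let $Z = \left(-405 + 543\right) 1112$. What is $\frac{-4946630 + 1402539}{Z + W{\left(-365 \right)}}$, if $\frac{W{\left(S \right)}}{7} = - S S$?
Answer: $\frac{3544091}{779119} \approx 4.5488$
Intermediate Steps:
$W{\left(S \right)} = - 7 S^{2}$ ($W{\left(S \right)} = 7 - S S = 7 \left(- S^{2}\right) = - 7 S^{2}$)
$Z = 153456$ ($Z = 138 \cdot 1112 = 153456$)
$\frac{-4946630 + 1402539}{Z + W{\left(-365 \right)}} = \frac{-4946630 + 1402539}{153456 - 7 \left(-365\right)^{2}} = - \frac{3544091}{153456 - 932575} = - \frac{3544091}{-779119} = \left(-3544091\right) \left(- \frac{1}{779119}\right) = \frac{3544091}{779119}$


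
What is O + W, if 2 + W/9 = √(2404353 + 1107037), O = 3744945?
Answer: 3744927 + 9*√3511390 ≈ 3.7618e+6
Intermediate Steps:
W = -18 + 9*√3511390 (W = -18 + 9*√(2404353 + 1107037) = -18 + 9*√3511390 ≈ 16847.)
O + W = 3744945 + (-18 + 9*√3511390) = 3744927 + 9*√3511390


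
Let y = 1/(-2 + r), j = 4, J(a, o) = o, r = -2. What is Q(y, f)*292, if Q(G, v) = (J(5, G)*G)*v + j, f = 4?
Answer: 1241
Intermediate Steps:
y = -¼ (y = 1/(-2 - 2) = 1/(-4) = -¼ ≈ -0.25000)
Q(G, v) = 4 + v*G² (Q(G, v) = (G*G)*v + 4 = G²*v + 4 = v*G² + 4 = 4 + v*G²)
Q(y, f)*292 = (4 + 4*(-¼)²)*292 = (4 + 4*(1/16))*292 = (4 + ¼)*292 = (17/4)*292 = 1241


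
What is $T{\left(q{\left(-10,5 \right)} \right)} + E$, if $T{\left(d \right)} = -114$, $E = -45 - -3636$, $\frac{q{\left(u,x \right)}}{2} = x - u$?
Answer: $3477$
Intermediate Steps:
$q{\left(u,x \right)} = - 2 u + 2 x$ ($q{\left(u,x \right)} = 2 \left(x - u\right) = - 2 u + 2 x$)
$E = 3591$ ($E = -45 + 3636 = 3591$)
$T{\left(q{\left(-10,5 \right)} \right)} + E = -114 + 3591 = 3477$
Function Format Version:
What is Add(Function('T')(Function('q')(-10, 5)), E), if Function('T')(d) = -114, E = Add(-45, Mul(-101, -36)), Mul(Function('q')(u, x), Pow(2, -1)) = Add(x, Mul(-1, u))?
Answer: 3477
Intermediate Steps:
Function('q')(u, x) = Add(Mul(-2, u), Mul(2, x)) (Function('q')(u, x) = Mul(2, Add(x, Mul(-1, u))) = Add(Mul(-2, u), Mul(2, x)))
E = 3591 (E = Add(-45, 3636) = 3591)
Add(Function('T')(Function('q')(-10, 5)), E) = Add(-114, 3591) = 3477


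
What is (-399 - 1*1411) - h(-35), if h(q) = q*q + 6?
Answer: -3041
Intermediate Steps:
h(q) = 6 + q**2 (h(q) = q**2 + 6 = 6 + q**2)
(-399 - 1*1411) - h(-35) = (-399 - 1*1411) - (6 + (-35)**2) = (-399 - 1411) - (6 + 1225) = -1810 - 1*1231 = -1810 - 1231 = -3041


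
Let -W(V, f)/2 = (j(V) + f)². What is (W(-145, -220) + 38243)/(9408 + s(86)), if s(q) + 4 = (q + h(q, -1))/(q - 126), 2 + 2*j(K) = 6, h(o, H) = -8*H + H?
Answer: -2272200/376067 ≈ -6.0420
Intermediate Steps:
h(o, H) = -7*H
j(K) = 2 (j(K) = -1 + (½)*6 = -1 + 3 = 2)
s(q) = -4 + (7 + q)/(-126 + q) (s(q) = -4 + (q - 7*(-1))/(q - 126) = -4 + (q + 7)/(-126 + q) = -4 + (7 + q)/(-126 + q))
W(V, f) = -2*(2 + f)²
(W(-145, -220) + 38243)/(9408 + s(86)) = (-2*(2 - 220)² + 38243)/(9408 + (511 - 3*86)/(-126 + 86)) = (-2*(-218)² + 38243)/(9408 + (511 - 258)/(-40)) = (-2*47524 + 38243)/(9408 - 1/40*253) = (-95048 + 38243)/(9408 - 253/40) = -56805/376067/40 = -56805*40/376067 = -2272200/376067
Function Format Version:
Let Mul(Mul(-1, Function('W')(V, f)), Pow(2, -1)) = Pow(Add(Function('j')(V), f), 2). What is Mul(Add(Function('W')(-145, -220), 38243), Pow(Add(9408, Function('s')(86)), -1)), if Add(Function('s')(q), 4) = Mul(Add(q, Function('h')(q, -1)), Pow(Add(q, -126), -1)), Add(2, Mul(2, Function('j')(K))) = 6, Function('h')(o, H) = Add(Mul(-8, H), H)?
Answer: Rational(-2272200, 376067) ≈ -6.0420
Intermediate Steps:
Function('h')(o, H) = Mul(-7, H)
Function('j')(K) = 2 (Function('j')(K) = Add(-1, Mul(Rational(1, 2), 6)) = Add(-1, 3) = 2)
Function('s')(q) = Add(-4, Mul(Pow(Add(-126, q), -1), Add(7, q))) (Function('s')(q) = Add(-4, Mul(Add(q, Mul(-7, -1)), Pow(Add(q, -126), -1))) = Add(-4, Mul(Add(q, 7), Pow(Add(-126, q), -1))) = Add(-4, Mul(Add(7, q), Pow(Add(-126, q), -1))) = Add(-4, Mul(Pow(Add(-126, q), -1), Add(7, q))))
Function('W')(V, f) = Mul(-2, Pow(Add(2, f), 2))
Mul(Add(Function('W')(-145, -220), 38243), Pow(Add(9408, Function('s')(86)), -1)) = Mul(Add(Mul(-2, Pow(Add(2, -220), 2)), 38243), Pow(Add(9408, Mul(Pow(Add(-126, 86), -1), Add(511, Mul(-3, 86)))), -1)) = Mul(Add(Mul(-2, Pow(-218, 2)), 38243), Pow(Add(9408, Mul(Pow(-40, -1), Add(511, -258))), -1)) = Mul(Add(Mul(-2, 47524), 38243), Pow(Add(9408, Mul(Rational(-1, 40), 253)), -1)) = Mul(Add(-95048, 38243), Pow(Add(9408, Rational(-253, 40)), -1)) = Mul(-56805, Pow(Rational(376067, 40), -1)) = Mul(-56805, Rational(40, 376067)) = Rational(-2272200, 376067)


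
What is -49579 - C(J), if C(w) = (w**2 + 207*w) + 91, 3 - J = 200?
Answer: -47700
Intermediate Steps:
J = -197 (J = 3 - 1*200 = 3 - 200 = -197)
C(w) = 91 + w**2 + 207*w
-49579 - C(J) = -49579 - (91 + (-197)**2 + 207*(-197)) = -49579 - (91 + 38809 - 40779) = -49579 - 1*(-1879) = -49579 + 1879 = -47700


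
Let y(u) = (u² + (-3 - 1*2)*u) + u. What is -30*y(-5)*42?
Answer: -56700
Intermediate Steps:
y(u) = u² - 4*u (y(u) = (u² + (-3 - 2)*u) + u = (u² - 5*u) + u = u² - 4*u)
-30*y(-5)*42 = -(-150)*(-4 - 5)*42 = -(-150)*(-9)*42 = -30*45*42 = -1350*42 = -56700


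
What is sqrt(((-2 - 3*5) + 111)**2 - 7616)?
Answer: 2*sqrt(305) ≈ 34.928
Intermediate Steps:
sqrt(((-2 - 3*5) + 111)**2 - 7616) = sqrt(((-2 - 15) + 111)**2 - 7616) = sqrt((-17 + 111)**2 - 7616) = sqrt(94**2 - 7616) = sqrt(8836 - 7616) = sqrt(1220) = 2*sqrt(305)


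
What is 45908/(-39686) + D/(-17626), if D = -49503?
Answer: 577700825/349752718 ≈ 1.6517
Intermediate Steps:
45908/(-39686) + D/(-17626) = 45908/(-39686) - 49503/(-17626) = 45908*(-1/39686) - 49503*(-1/17626) = -22954/19843 + 49503/17626 = 577700825/349752718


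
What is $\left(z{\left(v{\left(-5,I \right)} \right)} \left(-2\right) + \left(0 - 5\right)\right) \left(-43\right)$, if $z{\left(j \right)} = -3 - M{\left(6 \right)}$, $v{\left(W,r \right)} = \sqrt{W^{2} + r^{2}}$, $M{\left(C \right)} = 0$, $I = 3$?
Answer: $-43$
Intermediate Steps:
$z{\left(j \right)} = -3$ ($z{\left(j \right)} = -3 - 0 = -3 + 0 = -3$)
$\left(z{\left(v{\left(-5,I \right)} \right)} \left(-2\right) + \left(0 - 5\right)\right) \left(-43\right) = \left(\left(-3\right) \left(-2\right) + \left(0 - 5\right)\right) \left(-43\right) = \left(6 - 5\right) \left(-43\right) = 1 \left(-43\right) = -43$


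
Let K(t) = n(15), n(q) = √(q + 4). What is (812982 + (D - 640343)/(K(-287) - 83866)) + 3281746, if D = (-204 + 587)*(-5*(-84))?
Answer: 1515807047932706/370184523 + 479483*√19/7033505937 ≈ 4.0947e+6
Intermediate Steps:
n(q) = √(4 + q)
K(t) = √19 (K(t) = √(4 + 15) = √19)
D = 160860 (D = 383*420 = 160860)
(812982 + (D - 640343)/(K(-287) - 83866)) + 3281746 = (812982 + (160860 - 640343)/(√19 - 83866)) + 3281746 = (812982 - 479483/(-83866 + √19)) + 3281746 = 4094728 - 479483/(-83866 + √19)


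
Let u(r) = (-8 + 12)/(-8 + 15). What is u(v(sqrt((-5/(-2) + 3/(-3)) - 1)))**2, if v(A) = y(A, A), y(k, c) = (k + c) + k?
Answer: 16/49 ≈ 0.32653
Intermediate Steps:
y(k, c) = c + 2*k (y(k, c) = (c + k) + k = c + 2*k)
v(A) = 3*A (v(A) = A + 2*A = 3*A)
u(r) = 4/7
u(v(sqrt((-5/(-2) + 3/(-3)) - 1)))**2 = (4/7)**2 = 16/49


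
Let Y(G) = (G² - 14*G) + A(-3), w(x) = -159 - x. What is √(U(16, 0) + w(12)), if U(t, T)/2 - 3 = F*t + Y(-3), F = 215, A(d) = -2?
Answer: 3*√757 ≈ 82.541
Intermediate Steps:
Y(G) = -2 + G² - 14*G (Y(G) = (G² - 14*G) - 2 = -2 + G² - 14*G)
U(t, T) = 104 + 430*t (U(t, T) = 6 + 2*(215*t + (-2 + (-3)² - 14*(-3))) = 6 + 2*(215*t + (-2 + 9 + 42)) = 6 + 2*(215*t + 49) = 6 + 2*(49 + 215*t) = 6 + (98 + 430*t) = 104 + 430*t)
√(U(16, 0) + w(12)) = √((104 + 430*16) + (-159 - 1*12)) = √((104 + 6880) + (-159 - 12)) = √(6984 - 171) = √6813 = 3*√757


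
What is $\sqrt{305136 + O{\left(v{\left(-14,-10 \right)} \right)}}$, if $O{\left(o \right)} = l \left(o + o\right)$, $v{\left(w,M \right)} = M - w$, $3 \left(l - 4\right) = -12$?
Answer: $12 \sqrt{2119} \approx 552.39$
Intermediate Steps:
$l = 0$ ($l = 4 + \frac{1}{3} \left(-12\right) = 4 - 4 = 0$)
$O{\left(o \right)} = 0$ ($O{\left(o \right)} = 0 \left(o + o\right) = 0 \cdot 2 o = 0$)
$\sqrt{305136 + O{\left(v{\left(-14,-10 \right)} \right)}} = \sqrt{305136 + 0} = \sqrt{305136} = 12 \sqrt{2119}$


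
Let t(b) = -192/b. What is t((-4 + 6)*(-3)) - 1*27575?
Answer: -27543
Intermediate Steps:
t((-4 + 6)*(-3)) - 1*27575 = -192*(-1/(3*(-4 + 6))) - 1*27575 = -192/(2*(-3)) - 27575 = -192/(-6) - 27575 = -192*(-1/6) - 27575 = 32 - 27575 = -27543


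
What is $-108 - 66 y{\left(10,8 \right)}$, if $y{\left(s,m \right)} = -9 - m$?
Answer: $1014$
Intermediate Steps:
$-108 - 66 y{\left(10,8 \right)} = -108 - 66 \left(-9 - 8\right) = -108 - -1122 = -108 + 1122 = 1014$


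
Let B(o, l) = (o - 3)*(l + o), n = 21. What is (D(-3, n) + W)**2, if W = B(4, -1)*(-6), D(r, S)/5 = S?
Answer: 7569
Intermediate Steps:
D(r, S) = 5*S
B(o, l) = (-3 + o)*(l + o)
W = -18 (W = (4**2 - 3*(-1) - 3*4 - 1*4)*(-6) = (16 + 3 - 12 - 4)*(-6) = 3*(-6) = -18)
(D(-3, n) + W)**2 = (5*21 - 18)**2 = (105 - 18)**2 = 87**2 = 7569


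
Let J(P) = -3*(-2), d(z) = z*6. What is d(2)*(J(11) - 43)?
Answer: -444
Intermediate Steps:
d(z) = 6*z
J(P) = 6
d(2)*(J(11) - 43) = (6*2)*(6 - 43) = 12*(-37) = -444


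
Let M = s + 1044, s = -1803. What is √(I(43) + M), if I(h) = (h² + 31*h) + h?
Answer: 3*√274 ≈ 49.659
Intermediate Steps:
I(h) = h² + 32*h
M = -759 (M = -1803 + 1044 = -759)
√(I(43) + M) = √(43*(32 + 43) - 759) = √(43*75 - 759) = √(3225 - 759) = √2466 = 3*√274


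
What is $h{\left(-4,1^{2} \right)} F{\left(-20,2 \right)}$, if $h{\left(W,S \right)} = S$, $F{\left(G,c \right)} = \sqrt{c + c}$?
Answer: $2$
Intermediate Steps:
$F{\left(G,c \right)} = \sqrt{2} \sqrt{c}$ ($F{\left(G,c \right)} = \sqrt{2 c} = \sqrt{2} \sqrt{c}$)
$h{\left(-4,1^{2} \right)} F{\left(-20,2 \right)} = 1^{2} \sqrt{2} \sqrt{2} = 1 \cdot 2 = 2$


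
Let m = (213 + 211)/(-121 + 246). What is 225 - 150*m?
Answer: -1419/5 ≈ -283.80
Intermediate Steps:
m = 424/125 ≈ 3.3920
225 - 150*m = 225 - 150*424/125 = 225 - 2544/5 = -1419/5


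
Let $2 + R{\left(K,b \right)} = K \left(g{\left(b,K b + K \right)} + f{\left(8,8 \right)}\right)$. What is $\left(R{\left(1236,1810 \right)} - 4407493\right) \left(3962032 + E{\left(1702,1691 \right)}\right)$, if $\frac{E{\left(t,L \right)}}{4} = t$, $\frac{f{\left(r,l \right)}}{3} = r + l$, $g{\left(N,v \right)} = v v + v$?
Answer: $24578540910219343806600$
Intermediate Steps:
$g{\left(N,v \right)} = v + v^{2}$ ($g{\left(N,v \right)} = v^{2} + v = v + v^{2}$)
$f{\left(r,l \right)} = 3 l + 3 r$ ($f{\left(r,l \right)} = 3 \left(r + l\right) = 3 \left(l + r\right) = 3 l + 3 r$)
$E{\left(t,L \right)} = 4 t$
$R{\left(K,b \right)} = -2 + K \left(48 + \left(K + K b\right) \left(1 + K + K b\right)\right)$ ($R{\left(K,b \right)} = -2 + K \left(\left(K b + K\right) \left(1 + \left(K b + K\right)\right) + \left(3 \cdot 8 + 3 \cdot 8\right)\right) = -2 + K \left(\left(K + K b\right) \left(1 + \left(K + K b\right)\right) + \left(24 + 24\right)\right) = -2 + K \left(\left(K + K b\right) \left(1 + K + K b\right) + 48\right) = -2 + K \left(48 + \left(K + K b\right) \left(1 + K + K b\right)\right)$)
$\left(R{\left(1236,1810 \right)} - 4407493\right) \left(3962032 + E{\left(1702,1691 \right)}\right) = \left(\left(-2 + 48 \cdot 1236 + 1236^{2} \left(1 + 1810\right) \left(1 + 1236 \left(1 + 1810\right)\right)\right) - 4407493\right) \left(3962032 + 4 \cdot 1702\right) = \left(\left(-2 + 59328 + 1527696 \cdot 1811 \left(1 + 1236 \cdot 1811\right)\right) - 4407493\right) \left(3962032 + 6808\right) = \left(\left(-2 + 59328 + 1527696 \cdot 1811 \left(1 + 2238396\right)\right) - 4407493\right) 3968840 = \left(\left(-2 + 59328 + 1527696 \cdot 1811 \cdot 2238397\right) - 4407493\right) 3968840 = \left(\left(-2 + 59328 + 6192877749538032\right) - 4407493\right) 3968840 = \left(6192877749597358 - 4407493\right) 3968840 = 6192877745189865 \cdot 3968840 = 24578540910219343806600$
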